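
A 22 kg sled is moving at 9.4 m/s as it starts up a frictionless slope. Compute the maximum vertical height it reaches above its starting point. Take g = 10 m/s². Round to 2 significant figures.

Setting KE at the bottom equal to PE gained: ½mv² = mgh
h = v²/(2g) = 9.4²/(2 × 10) = 4.418 m

h = 4.4 m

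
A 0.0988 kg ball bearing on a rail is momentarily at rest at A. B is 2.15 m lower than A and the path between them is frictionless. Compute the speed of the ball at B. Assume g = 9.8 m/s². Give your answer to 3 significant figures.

By conservation of mechanical energy, mgh = ½mv²
The mass cancels from both sides.
v = √(2gh) = √(2 × 9.8 × 2.15) = √42.140 = 6.492 m/s

v = 6.49 m/s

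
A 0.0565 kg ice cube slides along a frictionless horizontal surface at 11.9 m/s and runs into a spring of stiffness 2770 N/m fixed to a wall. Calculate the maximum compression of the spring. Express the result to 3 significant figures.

x = 0.0537 m

Conservation of energy between contact and max compression: ½mv² = ½kx²
x = v√(m/k) = 11.9 × √(0.0565/2770) = 0.05374 m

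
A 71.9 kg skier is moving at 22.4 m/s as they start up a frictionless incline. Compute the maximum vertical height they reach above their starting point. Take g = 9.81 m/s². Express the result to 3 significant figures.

By energy conservation, ½mv² = mgh
h = v²/(2g) = 22.4²/(2 × 9.81) = 25.57 m

h = 25.6 m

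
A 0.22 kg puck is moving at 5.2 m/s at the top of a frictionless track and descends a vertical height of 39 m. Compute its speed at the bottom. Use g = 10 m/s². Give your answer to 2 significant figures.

Mechanical energy is conserved (no friction): ½mv₀² + mgh = ½mv²
v² = v₀² + 2gh = (5.2)² + 2(10)(39) = 807.04
v = √807.04 = 28.41 m/s

v = 28 m/s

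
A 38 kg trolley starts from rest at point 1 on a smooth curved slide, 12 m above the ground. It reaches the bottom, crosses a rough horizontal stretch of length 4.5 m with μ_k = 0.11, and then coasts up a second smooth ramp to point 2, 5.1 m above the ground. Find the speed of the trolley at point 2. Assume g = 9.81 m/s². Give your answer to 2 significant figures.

Energy at 1: mgh₁ = (38)(9.81)(12) = 4473.4 J
Friction loss: W_f = μ_k mg d = 184.5 J
At 2: ½mv² + mgh₂ = mgh₁ − W_f
½mv² = 4473.4 − 184.5 − 1901.2 = 2387.7 J
v = √(2 × 2387.7/38) = 11.21 m/s

v = 11 m/s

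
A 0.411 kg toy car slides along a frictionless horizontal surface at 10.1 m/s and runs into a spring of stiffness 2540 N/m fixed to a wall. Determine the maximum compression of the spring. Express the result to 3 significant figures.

x = 0.128 m

At max compression the car is momentarily at rest: ½mv² = ½kx²
x = v√(m/k) = 10.1 × √(0.411/2540) = 0.1285 m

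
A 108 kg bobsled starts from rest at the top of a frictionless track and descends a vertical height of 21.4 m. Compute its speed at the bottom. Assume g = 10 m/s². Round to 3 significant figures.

By conservation of mechanical energy, mgh = ½mv²
v = √(2gh) = √(2 × 10 × 21.4) = √428.00 = 20.69 m/s

v = 20.7 m/s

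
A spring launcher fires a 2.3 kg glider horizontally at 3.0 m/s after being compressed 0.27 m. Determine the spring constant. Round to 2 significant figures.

k = 280 N/m

½kx² = ½mv²
k = mv²/x² = (2.3)(3.0)²/(0.27)² = 284.0 N/m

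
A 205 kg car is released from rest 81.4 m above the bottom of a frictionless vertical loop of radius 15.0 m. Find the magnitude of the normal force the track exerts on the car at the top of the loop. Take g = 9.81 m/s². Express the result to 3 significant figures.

Energy from release to top (height 2r): mgh = ½mv_top² + mg(2r)
v_top² = 2g(h − 2r) = 2(9.81)(81.4 − 30.00) = 1008.5 m²/s²
At the top, both N and weight point toward the centre: N + mg = mv_top²/r
N = m(v_top²/r − g) = 205(1008.5/15.0 − 9.81) = 11771 N

N = 11800 N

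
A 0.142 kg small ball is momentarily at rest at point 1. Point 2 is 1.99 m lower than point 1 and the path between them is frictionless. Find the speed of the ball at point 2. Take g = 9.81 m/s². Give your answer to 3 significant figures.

v = 6.25 m/s

Equating total energy at the two states: mgh = ½mv²
v = √(2gh) = √(2 × 9.81 × 1.99) = √39.044 = 6.249 m/s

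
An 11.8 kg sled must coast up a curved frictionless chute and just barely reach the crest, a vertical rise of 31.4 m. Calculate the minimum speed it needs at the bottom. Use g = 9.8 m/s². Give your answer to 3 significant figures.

At the top it is momentarily at rest, so all KE converts to PE: ½mv² = mgh
v = √(2gh) = √(2 × 9.8 × 31.4) = 24.81 m/s

v = 24.8 m/s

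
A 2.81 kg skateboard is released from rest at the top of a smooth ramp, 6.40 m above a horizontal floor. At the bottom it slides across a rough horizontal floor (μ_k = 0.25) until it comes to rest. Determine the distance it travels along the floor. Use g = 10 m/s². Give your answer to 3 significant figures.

d = 25.6 m

Energy at the top = energy at the end + work done against friction:
At rest all PE has been dissipated by friction: mgh = μ_k m g d
d = h/μ_k = 6.40/0.25 = 25.60 m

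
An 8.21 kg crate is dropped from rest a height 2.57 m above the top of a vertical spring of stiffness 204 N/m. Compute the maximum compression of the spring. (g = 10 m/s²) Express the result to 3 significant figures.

Measuring PE from the top of the relaxed spring, at max compression the crate has dropped H + x with zero KE, so:
mg(H + x) = ½kx²
½(204)x² − (8.21)(10)x − (8.21)(10)(2.57) = 0
102.0x² − 82.10x − 211.0 = 0
x = [82.10 + √(6740 + 86087)]/(2 × 102.0) = 1.896 m

x = 1.90 m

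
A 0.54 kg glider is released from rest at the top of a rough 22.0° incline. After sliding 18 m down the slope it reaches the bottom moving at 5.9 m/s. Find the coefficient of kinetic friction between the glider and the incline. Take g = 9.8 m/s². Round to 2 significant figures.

The energy dissipated by friction is the PE lost minus the KE gained:
mgL sinθ = 35.684 J; ½mv² = 9.3987 J
W_f = 35.684 − 9.3987 = 26.28 J
μ_k = W_f/(mg cosθ · L) = 26.28/(4.907 × 18) = 0.2976

μ_k = 0.30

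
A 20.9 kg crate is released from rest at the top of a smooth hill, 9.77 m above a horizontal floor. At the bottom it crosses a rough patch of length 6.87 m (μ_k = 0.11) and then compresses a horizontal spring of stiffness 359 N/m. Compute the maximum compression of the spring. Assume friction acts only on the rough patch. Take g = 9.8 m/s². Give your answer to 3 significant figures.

Initial energy: E₁ = mgh = (20.9)(9.8)(9.77) = 2001.1 J
Friction removes W_f = μ_k mg d = (0.11)(20.9)(9.8)(6.87) = 154.8 J
Energy reaching the spring: E = 2001.1 − 154.8 = 1846.3 J
At max compression ½kx² = E ⇒ x = √(2E/k) = √(2 × 1846.3/359) = 3.207 m

x = 3.21 m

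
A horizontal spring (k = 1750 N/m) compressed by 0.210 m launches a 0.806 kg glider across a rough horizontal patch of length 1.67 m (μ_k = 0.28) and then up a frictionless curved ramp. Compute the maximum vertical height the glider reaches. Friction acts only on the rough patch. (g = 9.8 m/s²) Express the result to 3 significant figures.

Spring energy: E₀ = ½kx² = ½(1750)(0.210)² = 38.587 J
Friction: W_f = μ_k mg d = (0.28)(0.806)(9.8)(1.67) = 3.693 J
Energy at base of ramp: E = 38.587 − 3.693 = 34.894 J
At max height all remaining energy is PE: mgh = E ⇒ h = E/(mg) = 34.894/(0.806 × 9.8) = 4.418 m

h = 4.42 m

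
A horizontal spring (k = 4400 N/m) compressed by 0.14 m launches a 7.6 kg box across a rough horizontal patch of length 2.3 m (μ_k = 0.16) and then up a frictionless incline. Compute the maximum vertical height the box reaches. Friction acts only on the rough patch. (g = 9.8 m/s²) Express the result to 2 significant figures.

h = 0.21 m

Spring energy: E₀ = ½kx² = ½(4400)(0.14)² = 43.120 J
Friction: W_f = μ_k mg d = (0.16)(7.6)(9.8)(2.3) = 27.41 J
Energy at base of ramp: E = 43.120 − 27.41 = 15.711 J
At max height all remaining energy is PE: mgh = E ⇒ h = E/(mg) = 15.711/(7.6 × 9.8) = 0.2109 m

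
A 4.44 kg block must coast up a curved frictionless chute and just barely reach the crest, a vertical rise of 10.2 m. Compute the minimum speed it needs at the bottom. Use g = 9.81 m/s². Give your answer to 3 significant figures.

At the top it is momentarily at rest, so all KE converts to PE: ½mv² = mgh
v = √(2gh) = √(2 × 9.81 × 10.2) = 14.15 m/s

v = 14.1 m/s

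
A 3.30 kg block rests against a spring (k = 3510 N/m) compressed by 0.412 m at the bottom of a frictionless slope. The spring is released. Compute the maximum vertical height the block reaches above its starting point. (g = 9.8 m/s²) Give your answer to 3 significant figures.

h = 9.21 m

At maximum height the block is at rest, so ½kx² = mgh
h = kx²/(2mg) = (3510)(0.412)²/(2 × 3.30 × 9.8) = 9.212 m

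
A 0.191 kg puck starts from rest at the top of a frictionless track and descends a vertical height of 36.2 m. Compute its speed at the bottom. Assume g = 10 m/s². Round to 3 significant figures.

Equating total energy at the two states: mgh = ½mv²
The mass cancels from both sides.
v = √(2gh) = √(2 × 10 × 36.2) = √724.00 = 26.91 m/s

v = 26.9 m/s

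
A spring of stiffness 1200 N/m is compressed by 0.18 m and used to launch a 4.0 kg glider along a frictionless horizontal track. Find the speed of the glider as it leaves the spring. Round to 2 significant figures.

v = 3.1 m/s

Spring PE converts entirely to kinetic energy: ½kx² = ½mv²
v = x√(k/m) = 0.18 × √(1200/4.0) = 3.118 m/s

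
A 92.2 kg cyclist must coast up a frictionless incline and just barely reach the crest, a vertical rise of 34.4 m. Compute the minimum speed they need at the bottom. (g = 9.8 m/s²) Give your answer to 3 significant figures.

At the top they are momentarily at rest, so all KE converts to PE: ½mv² = mgh
v = √(2gh) = √(2 × 9.8 × 34.4) = 25.97 m/s

v = 26.0 m/s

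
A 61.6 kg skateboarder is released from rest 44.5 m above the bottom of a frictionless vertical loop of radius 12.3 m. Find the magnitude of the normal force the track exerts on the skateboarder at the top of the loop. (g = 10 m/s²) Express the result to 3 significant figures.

N = 1380 N

Energy from release to top (height 2r): mgh = ½mv_top² + mg(2r)
v_top² = 2g(h − 2r) = 2(10)(44.5 − 24.60) = 398.00 m²/s²
At the top, both N and weight point toward the centre: N + mg = mv_top²/r
N = m(v_top²/r − g) = 61.6(398.00/12.3 − 10) = 1377 N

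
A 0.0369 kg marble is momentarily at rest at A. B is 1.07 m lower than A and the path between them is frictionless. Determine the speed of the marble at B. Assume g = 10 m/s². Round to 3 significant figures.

v = 4.63 m/s

Mechanical energy is conserved (no friction): mgh = ½mv²
v = √(2gh) = √(2 × 10 × 1.07) = √21.400 = 4.626 m/s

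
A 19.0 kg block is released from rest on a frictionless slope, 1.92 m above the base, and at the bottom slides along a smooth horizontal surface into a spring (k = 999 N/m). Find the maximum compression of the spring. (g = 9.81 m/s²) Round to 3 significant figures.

x = 0.846 m

Gravitational PE at the top equals spring PE at max compression: mgh = ½kx²
x = √(2mgh/k) = √(2 × 19.0 × 9.81 × 1.92 / 999) = 0.8464 m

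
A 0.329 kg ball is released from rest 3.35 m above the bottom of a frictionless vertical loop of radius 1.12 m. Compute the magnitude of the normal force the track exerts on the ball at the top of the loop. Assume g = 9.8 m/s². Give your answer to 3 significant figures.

Energy from release to top (height 2r): mgh = ½mv_top² + mg(2r)
v_top² = 2g(h − 2r) = 2(9.8)(3.35 − 2.240) = 21.756 m²/s²
At the top, both N and weight point toward the centre: N + mg = mv_top²/r
N = m(v_top²/r − g) = 0.329(21.756/1.12 − 9.8) = 3.167 N

N = 3.17 N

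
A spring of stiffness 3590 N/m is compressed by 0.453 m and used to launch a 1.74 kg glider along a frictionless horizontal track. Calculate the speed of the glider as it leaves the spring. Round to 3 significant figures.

v = 20.6 m/s

Spring PE converts entirely to kinetic energy: ½kx² = ½mv²
v = x√(k/m) = 0.453 × √(3590/1.74) = 20.58 m/s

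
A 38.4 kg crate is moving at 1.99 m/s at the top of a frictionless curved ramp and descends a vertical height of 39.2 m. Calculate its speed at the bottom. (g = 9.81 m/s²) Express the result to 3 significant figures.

v = 27.8 m/s

Equating total energy at the two states: ½mv₀² + mgh = ½mv²
v² = v₀² + 2gh = (1.99)² + 2(9.81)(39.2) = 773.06
v = √773.06 = 27.80 m/s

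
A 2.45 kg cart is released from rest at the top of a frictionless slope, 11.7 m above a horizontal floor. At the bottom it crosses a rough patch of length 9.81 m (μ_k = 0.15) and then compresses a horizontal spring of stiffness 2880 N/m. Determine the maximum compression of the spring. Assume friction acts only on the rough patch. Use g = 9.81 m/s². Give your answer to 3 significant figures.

x = 0.413 m

Initial energy: E₁ = mgh = (2.45)(9.81)(11.7) = 281.20 J
Friction removes W_f = μ_k mg d = (0.15)(2.45)(9.81)(9.81) = 35.37 J
Energy reaching the spring: E = 281.20 − 35.37 = 245.84 J
At max compression ½kx² = E ⇒ x = √(2E/k) = √(2 × 245.84/2880) = 0.4132 m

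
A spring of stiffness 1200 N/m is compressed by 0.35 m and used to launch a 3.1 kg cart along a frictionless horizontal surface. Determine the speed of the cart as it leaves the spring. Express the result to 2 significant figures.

Conservation of energy: ½kx² = ½mv²
v = x√(k/m) = 0.35 × √(1200/3.1) = 6.886 m/s

v = 6.9 m/s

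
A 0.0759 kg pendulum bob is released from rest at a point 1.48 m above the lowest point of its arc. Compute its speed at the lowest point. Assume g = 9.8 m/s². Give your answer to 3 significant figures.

v = 5.39 m/s

Equating total energy at the two states: mgh = ½mv²
v = √(2gh) = √(2 × 9.8 × 1.48) = √29.008 = 5.386 m/s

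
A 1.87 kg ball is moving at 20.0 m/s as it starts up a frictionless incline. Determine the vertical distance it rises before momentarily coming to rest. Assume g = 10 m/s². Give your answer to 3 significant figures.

By energy conservation, ½mv² = mgh
h = v²/(2g) = 20.0²/(2 × 10) = 20.00 m

h = 20.0 m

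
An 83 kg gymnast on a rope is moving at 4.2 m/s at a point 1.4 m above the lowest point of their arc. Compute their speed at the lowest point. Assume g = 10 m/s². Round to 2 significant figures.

Mechanical energy is conserved (no friction): ½mv₀² + mgh = ½mv²
v² = v₀² + 2gh = (4.2)² + 2(10)(1.4) = 45.640
v = √45.640 = 6.756 m/s

v = 6.8 m/s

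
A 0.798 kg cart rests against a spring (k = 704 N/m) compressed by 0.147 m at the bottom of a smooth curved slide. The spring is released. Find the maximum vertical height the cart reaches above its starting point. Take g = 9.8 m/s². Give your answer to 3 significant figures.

Energy conservation from release to the highest point: ½kx² = mgh
h = kx²/(2mg) = (704)(0.147)²/(2 × 0.798 × 9.8) = 0.9726 m

h = 0.973 m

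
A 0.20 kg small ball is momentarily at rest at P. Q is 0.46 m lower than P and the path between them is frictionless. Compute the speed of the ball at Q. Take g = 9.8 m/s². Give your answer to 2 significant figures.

v = 3.0 m/s

By conservation of mechanical energy, mgh = ½mv²
v = √(2gh) = √(2 × 9.8 × 0.46) = √9.0160 = 3.003 m/s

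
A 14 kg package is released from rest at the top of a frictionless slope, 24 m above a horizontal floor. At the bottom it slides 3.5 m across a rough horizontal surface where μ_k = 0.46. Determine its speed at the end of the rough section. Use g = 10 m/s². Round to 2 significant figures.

Energy at the top = energy at the end + work done against friction:
mgh = ½mv² + μ_k m g d
W_f = μ_k mg d = (0.46)(14)(10)(3.5) = 225.4 J
½mv² = mgh − W_f = 3360.0 − 225.4 = 3134.6 J
v = √(2 × 3134.6/14) = 21.16 m/s

v = 21 m/s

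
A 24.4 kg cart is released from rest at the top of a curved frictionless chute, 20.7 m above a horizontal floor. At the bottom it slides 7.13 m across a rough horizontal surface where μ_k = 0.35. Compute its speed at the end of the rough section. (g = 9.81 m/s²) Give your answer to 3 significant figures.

Applying the work–energy principle:
mgh = ½mv² + μ_k m g d
W_f = μ_k mg d = (0.35)(24.4)(9.81)(7.13) = 597.3 J
½mv² = mgh − W_f = 4954.8 − 597.3 = 4357.5 J
v = √(2 × 4357.5/24.4) = 18.90 m/s

v = 18.9 m/s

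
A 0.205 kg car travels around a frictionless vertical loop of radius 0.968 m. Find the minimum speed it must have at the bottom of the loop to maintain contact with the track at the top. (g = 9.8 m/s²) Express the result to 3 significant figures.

v = 6.89 m/s

At the top: mg = mv_top²/r ⇒ v_top² = gr = 9.486 m²/s²
Energy from bottom to top (height 2r): ½mv_bot² = ½mv_top² + mg(2r)
v_bot² = gr + 4gr = 5gr = 47.43
v_bot = √(5gr) = 6.887 m/s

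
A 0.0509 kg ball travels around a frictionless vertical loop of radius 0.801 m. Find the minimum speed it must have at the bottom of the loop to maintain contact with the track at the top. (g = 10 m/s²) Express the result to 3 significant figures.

v = 6.33 m/s

At the top: mg = mv_top²/r ⇒ v_top² = gr = 8.010 m²/s²
Energy from bottom to top (height 2r): ½mv_bot² = ½mv_top² + mg(2r)
v_bot² = gr + 4gr = 5gr = 40.05
v_bot = √(5gr) = 6.329 m/s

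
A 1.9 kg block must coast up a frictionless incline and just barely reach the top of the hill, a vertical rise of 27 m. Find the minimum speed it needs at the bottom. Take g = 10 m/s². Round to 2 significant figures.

v = 23 m/s

At the top it is momentarily at rest, so all KE converts to PE: ½mv² = mgh
v = √(2gh) = √(2 × 10 × 27) = 23.24 m/s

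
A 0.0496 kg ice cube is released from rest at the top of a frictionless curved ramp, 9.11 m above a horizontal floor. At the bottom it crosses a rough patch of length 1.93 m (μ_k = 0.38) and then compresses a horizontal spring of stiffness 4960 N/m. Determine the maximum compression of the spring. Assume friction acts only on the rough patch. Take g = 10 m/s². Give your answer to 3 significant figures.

Initial energy: E₁ = mgh = (0.0496)(10)(9.11) = 4.5186 J
Friction removes W_f = μ_k mg d = (0.38)(0.0496)(10)(1.93) = 0.3638 J
Energy reaching the spring: E = 4.5186 − 0.3638 = 4.1548 J
At max compression ½kx² = E ⇒ x = √(2E/k) = √(2 × 4.1548/4960) = 0.04093 m

x = 0.0409 m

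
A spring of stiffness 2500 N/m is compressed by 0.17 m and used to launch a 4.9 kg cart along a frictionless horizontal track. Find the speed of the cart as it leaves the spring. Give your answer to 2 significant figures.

v = 3.8 m/s

The cart leaves the spring when the spring is at natural length, so ½kx² = ½mv²
v = x√(k/m) = 0.17 × √(2500/4.9) = 3.840 m/s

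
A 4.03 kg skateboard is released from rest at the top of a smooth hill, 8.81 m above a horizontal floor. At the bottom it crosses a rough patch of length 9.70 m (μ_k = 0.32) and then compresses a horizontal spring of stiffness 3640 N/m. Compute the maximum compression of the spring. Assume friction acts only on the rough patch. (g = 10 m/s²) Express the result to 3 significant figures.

x = 0.355 m

Initial energy: E₁ = mgh = (4.03)(10)(8.81) = 355.04 J
Friction removes W_f = μ_k mg d = (0.32)(4.03)(10)(9.70) = 125.1 J
Energy reaching the spring: E = 355.04 − 125.1 = 229.95 J
At max compression ½kx² = E ⇒ x = √(2E/k) = √(2 × 229.95/3640) = 0.3555 m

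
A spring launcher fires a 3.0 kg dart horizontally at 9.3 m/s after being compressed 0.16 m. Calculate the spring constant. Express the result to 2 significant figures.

½kx² = ½mv²
k = mv²/x² = (3.0)(9.3)²/(0.16)² = 10136 N/m

k = 10000 N/m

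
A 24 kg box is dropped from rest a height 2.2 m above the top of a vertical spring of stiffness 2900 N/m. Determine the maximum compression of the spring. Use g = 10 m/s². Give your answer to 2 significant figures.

Let x be the compression. The total drop is H + x, and the box is instantaneously at rest at max compression, so energy conservation gives:
mg(H + x) = ½kx²
½(2900)x² − (24)(10)x − (24)(10)(2.2) = 0
1450x² − 240.0x − 528.0 = 0
x = [240.0 + √(57600 + 3.0624e+06)]/(2 × 1450) = 0.6918 m

x = 0.69 m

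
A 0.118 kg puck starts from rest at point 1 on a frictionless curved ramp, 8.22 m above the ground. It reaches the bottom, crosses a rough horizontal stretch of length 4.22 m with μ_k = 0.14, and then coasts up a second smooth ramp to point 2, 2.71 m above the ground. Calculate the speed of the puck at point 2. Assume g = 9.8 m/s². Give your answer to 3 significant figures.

v = 9.82 m/s

Energy at 1: mgh₁ = (0.118)(9.8)(8.22) = 9.5056 J
Friction loss: W_f = μ_k mg d = 0.6832 J
At 2: ½mv² + mgh₂ = mgh₁ − W_f
½mv² = 9.5056 − 0.6832 − 3.1338 = 5.6886 J
v = √(2 × 5.6886/0.118) = 9.819 m/s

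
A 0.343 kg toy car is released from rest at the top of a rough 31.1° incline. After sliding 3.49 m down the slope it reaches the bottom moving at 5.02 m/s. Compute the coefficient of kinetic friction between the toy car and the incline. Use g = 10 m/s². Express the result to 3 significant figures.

μ_k = 0.182

mgh = ½mv² + μ_k (mg cosθ) L, with h = L sinθ
mgL sinθ = 6.1833 J; ½mv² = 4.3219 J
W_f = 6.1833 − 4.3219 = 1.861 J
μ_k = W_f/(mg cosθ · L) = 1.861/(2.937 × 3.49) = 0.1816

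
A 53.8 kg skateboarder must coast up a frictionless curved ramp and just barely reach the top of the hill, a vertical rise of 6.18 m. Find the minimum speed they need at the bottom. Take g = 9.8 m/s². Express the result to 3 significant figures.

v = 11.0 m/s

At the top they are momentarily at rest, so all KE converts to PE: ½mv² = mgh
v = √(2gh) = √(2 × 9.8 × 6.18) = 11.01 m/s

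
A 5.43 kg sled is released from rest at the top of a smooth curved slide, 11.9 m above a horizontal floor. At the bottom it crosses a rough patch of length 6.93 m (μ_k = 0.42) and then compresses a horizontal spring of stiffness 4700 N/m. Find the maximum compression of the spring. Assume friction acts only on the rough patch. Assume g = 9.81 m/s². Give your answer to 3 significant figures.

Initial energy: E₁ = mgh = (5.43)(9.81)(11.9) = 633.89 J
Friction removes W_f = μ_k mg d = (0.42)(5.43)(9.81)(6.93) = 155.0 J
Energy reaching the spring: E = 633.89 − 155.0 = 478.85 J
At max compression ½kx² = E ⇒ x = √(2E/k) = √(2 × 478.85/4700) = 0.4514 m

x = 0.451 m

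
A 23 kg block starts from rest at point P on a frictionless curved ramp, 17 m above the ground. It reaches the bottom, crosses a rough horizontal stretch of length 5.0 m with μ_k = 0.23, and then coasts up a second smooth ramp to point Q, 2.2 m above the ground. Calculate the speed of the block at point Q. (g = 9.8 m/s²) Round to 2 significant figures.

Energy at P: mgh₁ = (23)(9.8)(17) = 3831.8 J
Friction loss: W_f = μ_k mg d = 259.2 J
At Q: ½mv² + mgh₂ = mgh₁ − W_f
½mv² = 3831.8 − 259.2 − 495.88 = 3076.7 J
v = √(2 × 3076.7/23) = 16.36 m/s

v = 16 m/s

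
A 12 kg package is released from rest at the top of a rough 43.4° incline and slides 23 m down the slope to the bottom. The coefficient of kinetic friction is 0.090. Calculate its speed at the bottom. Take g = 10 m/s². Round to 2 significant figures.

Work–energy: mg(L sinθ) − μ_k(mg cosθ)L = ½mv²
mgh = mgL sinθ = (12)(10)(23)sin43.4° = 1896.4 J
W_f = μ_k mg cosθ · L = (0.090)(12)(10)cos43.4°·23 = 180.5 J
½mv² = 1896.4 − 180.5 = 1715.9 J
v = √(2 × 1715.9/12) = 16.91 m/s

v = 17 m/s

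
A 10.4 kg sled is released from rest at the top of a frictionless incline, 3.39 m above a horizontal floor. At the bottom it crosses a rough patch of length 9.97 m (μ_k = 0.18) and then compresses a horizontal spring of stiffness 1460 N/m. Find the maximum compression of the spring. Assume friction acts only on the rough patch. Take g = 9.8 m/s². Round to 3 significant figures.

x = 0.472 m

Initial energy: E₁ = mgh = (10.4)(9.8)(3.39) = 345.51 J
Friction removes W_f = μ_k mg d = (0.18)(10.4)(9.8)(9.97) = 182.9 J
Energy reaching the spring: E = 345.51 − 182.9 = 162.60 J
At max compression ½kx² = E ⇒ x = √(2E/k) = √(2 × 162.60/1460) = 0.4720 m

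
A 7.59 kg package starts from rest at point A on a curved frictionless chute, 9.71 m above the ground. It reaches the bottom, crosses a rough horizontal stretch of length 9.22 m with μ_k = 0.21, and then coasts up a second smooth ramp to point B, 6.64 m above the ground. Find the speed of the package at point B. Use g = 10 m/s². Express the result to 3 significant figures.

Energy at A: mgh₁ = (7.59)(10)(9.71) = 736.99 J
Friction loss: W_f = μ_k mg d = 147.0 J
At B: ½mv² + mgh₂ = mgh₁ − W_f
½mv² = 736.99 − 147.0 − 503.98 = 86.055 J
v = √(2 × 86.055/7.59) = 4.762 m/s

v = 4.76 m/s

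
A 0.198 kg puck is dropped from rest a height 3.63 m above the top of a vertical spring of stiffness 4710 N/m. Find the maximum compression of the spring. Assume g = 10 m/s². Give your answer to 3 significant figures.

x = 0.0557 m

Measuring PE from the top of the relaxed spring, at max compression the puck has dropped H + x with zero KE, so:
mg(H + x) = ½kx²
½(4710)x² − (0.198)(10)x − (0.198)(10)(3.63) = 0
2355x² − 1.980x − 7.187 = 0
x = [1.980 + √(3.920 + 67705)]/(2 × 2355) = 0.05567 m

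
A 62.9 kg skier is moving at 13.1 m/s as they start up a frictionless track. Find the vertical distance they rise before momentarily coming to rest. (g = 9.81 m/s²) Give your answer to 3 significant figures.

Setting KE at the bottom equal to PE gained: ½mv² = mgh
h = v²/(2g) = 13.1²/(2 × 9.81) = 8.747 m

h = 8.75 m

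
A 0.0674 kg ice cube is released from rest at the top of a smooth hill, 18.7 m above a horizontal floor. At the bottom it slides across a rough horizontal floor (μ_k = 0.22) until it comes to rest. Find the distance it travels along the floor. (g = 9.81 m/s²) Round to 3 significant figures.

Energy at the top = energy at the end + work done against friction:
At rest all PE has been dissipated by friction: mgh = μ_k m g d
d = h/μ_k = 18.7/0.22 = 85.00 m

d = 85.0 m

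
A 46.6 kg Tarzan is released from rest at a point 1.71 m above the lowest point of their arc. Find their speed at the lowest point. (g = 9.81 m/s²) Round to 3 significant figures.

v = 5.79 m/s

Energy conservation between the two points: mgh = ½mv²
v = √(2gh) = √(2 × 9.81 × 1.71) = √33.550 = 5.792 m/s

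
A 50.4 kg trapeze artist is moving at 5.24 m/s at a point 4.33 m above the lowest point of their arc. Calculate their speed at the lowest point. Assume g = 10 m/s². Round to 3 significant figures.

Energy conservation between the two points: ½mv₀² + mgh = ½mv²
v² = v₀² + 2gh = (5.24)² + 2(10)(4.33) = 114.06
v = √114.06 = 10.68 m/s

v = 10.7 m/s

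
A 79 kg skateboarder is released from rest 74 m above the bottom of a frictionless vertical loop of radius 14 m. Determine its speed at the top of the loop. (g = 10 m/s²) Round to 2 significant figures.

v = 30 m/s

Energy conservation: mgh = ½mv_top² + mg(2r)
v_top² = 2g(h − 2r) = 2(10)(74 − 28.00) = 920.0
v_top = 30.33 m/s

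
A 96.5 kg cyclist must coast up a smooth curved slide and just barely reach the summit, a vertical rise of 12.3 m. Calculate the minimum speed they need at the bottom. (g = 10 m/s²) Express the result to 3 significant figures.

v = 15.7 m/s

At the top they are momentarily at rest, so all KE converts to PE: ½mv² = mgh
v = √(2gh) = √(2 × 10 × 12.3) = 15.68 m/s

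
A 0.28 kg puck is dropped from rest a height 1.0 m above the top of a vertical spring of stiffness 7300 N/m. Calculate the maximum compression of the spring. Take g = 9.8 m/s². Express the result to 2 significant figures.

x = 0.028 m

Measuring PE from the top of the relaxed spring, at max compression the puck has dropped H + x with zero KE, so:
mg(H + x) = ½kx²
½(7300)x² − (0.28)(9.8)x − (0.28)(9.8)(1.0) = 0
3650x² − 2.744x − 2.744 = 0
x = [2.744 + √(7.530 + 40062)]/(2 × 3650) = 0.02780 m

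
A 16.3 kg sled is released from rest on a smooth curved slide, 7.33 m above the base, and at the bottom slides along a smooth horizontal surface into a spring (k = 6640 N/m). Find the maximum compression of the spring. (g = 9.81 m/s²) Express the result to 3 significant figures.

At max compression the sled is momentarily at rest: mgh = ½kx²
x = √(2mgh/k) = √(2 × 16.3 × 9.81 × 7.33 / 6640) = 0.5942 m

x = 0.594 m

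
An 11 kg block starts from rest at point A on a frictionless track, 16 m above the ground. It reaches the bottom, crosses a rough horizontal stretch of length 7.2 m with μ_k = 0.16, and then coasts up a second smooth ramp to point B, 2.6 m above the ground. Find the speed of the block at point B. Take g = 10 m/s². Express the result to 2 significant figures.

v = 16 m/s

Energy at A: mgh₁ = (11)(10)(16) = 1760.0 J
Friction loss: W_f = μ_k mg d = 126.7 J
At B: ½mv² + mgh₂ = mgh₁ − W_f
½mv² = 1760.0 − 126.7 − 286.00 = 1347.3 J
v = √(2 × 1347.3/11) = 15.65 m/s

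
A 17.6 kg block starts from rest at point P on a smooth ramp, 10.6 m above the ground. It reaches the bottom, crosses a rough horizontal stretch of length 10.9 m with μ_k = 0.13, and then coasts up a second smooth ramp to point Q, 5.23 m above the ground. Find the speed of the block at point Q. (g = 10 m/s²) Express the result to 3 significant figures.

Energy at P: mgh₁ = (17.6)(10)(10.6) = 1865.6 J
Friction loss: W_f = μ_k mg d = 249.4 J
At Q: ½mv² + mgh₂ = mgh₁ − W_f
½mv² = 1865.6 − 249.4 − 920.48 = 695.73 J
v = √(2 × 695.73/17.6) = 8.892 m/s

v = 8.89 m/s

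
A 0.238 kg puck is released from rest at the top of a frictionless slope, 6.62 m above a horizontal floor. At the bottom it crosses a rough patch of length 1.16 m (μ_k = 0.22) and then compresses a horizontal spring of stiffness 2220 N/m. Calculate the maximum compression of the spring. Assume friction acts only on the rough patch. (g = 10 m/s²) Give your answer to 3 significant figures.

x = 0.117 m

Initial energy: E₁ = mgh = (0.238)(10)(6.62) = 15.756 J
Friction removes W_f = μ_k mg d = (0.22)(0.238)(10)(1.16) = 0.6074 J
Energy reaching the spring: E = 15.756 − 0.6074 = 15.148 J
At max compression ½kx² = E ⇒ x = √(2E/k) = √(2 × 15.148/2220) = 0.1168 m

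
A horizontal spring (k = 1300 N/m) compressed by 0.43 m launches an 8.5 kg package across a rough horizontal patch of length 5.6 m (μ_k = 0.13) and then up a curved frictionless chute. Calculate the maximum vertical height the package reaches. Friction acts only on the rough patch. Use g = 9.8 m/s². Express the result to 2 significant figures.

Spring energy: E₀ = ½kx² = ½(1300)(0.43)² = 120.19 J
Friction: W_f = μ_k mg d = (0.13)(8.5)(9.8)(5.6) = 60.64 J
Energy at base of ramp: E = 120.19 − 60.64 = 59.543 J
At max height all remaining energy is PE: mgh = E ⇒ h = E/(mg) = 59.543/(8.5 × 9.8) = 0.7148 m

h = 0.71 m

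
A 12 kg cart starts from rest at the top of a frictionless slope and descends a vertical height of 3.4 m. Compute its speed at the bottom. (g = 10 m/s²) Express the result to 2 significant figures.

Mechanical energy is conserved (no friction): mgh = ½mv²
v = √(2gh) = √(2 × 10 × 3.4) = √68.000 = 8.246 m/s

v = 8.2 m/s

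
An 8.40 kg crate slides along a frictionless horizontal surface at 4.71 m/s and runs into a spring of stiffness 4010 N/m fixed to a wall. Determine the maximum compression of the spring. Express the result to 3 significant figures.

All KE is stored as spring PE at maximum compression: ½mv² = ½kx²
x = v√(m/k) = 4.71 × √(8.40/4010) = 0.2156 m

x = 0.216 m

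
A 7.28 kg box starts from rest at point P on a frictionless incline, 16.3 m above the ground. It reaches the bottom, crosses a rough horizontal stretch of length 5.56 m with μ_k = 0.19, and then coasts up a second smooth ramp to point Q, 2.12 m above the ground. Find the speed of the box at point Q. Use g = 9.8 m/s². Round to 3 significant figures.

Energy at P: mgh₁ = (7.28)(9.8)(16.3) = 1162.9 J
Friction loss: W_f = μ_k mg d = 75.37 J
At Q: ½mv² + mgh₂ = mgh₁ − W_f
½mv² = 1162.9 − 75.37 − 151.25 = 936.29 J
v = √(2 × 936.29/7.28) = 16.04 m/s

v = 16.0 m/s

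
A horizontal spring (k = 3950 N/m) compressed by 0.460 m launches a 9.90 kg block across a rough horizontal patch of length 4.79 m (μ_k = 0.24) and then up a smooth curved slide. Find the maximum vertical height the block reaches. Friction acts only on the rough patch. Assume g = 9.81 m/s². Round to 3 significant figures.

h = 3.15 m

Spring energy: E₀ = ½kx² = ½(3950)(0.460)² = 417.91 J
Friction: W_f = μ_k mg d = (0.24)(9.90)(9.81)(4.79) = 111.6 J
Energy at base of ramp: E = 417.91 − 111.6 = 306.26 J
At max height all remaining energy is PE: mgh = E ⇒ h = E/(mg) = 306.26/(9.90 × 9.81) = 3.153 m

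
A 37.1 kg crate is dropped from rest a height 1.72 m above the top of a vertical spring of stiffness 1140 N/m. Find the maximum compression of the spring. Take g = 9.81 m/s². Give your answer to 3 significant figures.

x = 1.41 m

Measuring PE from the top of the relaxed spring, at max compression the crate has dropped H + x with zero KE, so:
mg(H + x) = ½kx²
½(1140)x² − (37.1)(9.81)x − (37.1)(9.81)(1.72) = 0
570.0x² − 364.0x − 626.0 = 0
x = [364.0 + √(132460 + 1.4273e+06)]/(2 × 570.0) = 1.415 m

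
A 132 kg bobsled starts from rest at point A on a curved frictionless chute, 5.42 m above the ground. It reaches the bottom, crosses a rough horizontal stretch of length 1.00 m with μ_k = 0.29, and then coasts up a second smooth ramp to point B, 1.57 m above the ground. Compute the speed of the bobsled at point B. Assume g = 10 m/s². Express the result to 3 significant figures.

v = 8.44 m/s

Energy at A: mgh₁ = (132)(10)(5.42) = 7154.4 J
Friction loss: W_f = μ_k mg d = 382.8 J
At B: ½mv² + mgh₂ = mgh₁ − W_f
½mv² = 7154.4 − 382.8 − 2072.4 = 4699.2 J
v = √(2 × 4699.2/132) = 8.438 m/s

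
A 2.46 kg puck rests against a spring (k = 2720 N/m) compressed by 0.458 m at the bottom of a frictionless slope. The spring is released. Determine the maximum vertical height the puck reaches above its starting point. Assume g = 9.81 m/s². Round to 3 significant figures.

h = 11.8 m

Energy conservation from release to the highest point: ½kx² = mgh
h = kx²/(2mg) = (2720)(0.458)²/(2 × 2.46 × 9.81) = 11.82 m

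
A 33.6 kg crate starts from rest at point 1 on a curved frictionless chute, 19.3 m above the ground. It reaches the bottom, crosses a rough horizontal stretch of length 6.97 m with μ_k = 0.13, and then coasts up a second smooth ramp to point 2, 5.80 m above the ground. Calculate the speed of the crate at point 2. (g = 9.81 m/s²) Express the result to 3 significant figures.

v = 15.7 m/s

Energy at 1: mgh₁ = (33.6)(9.81)(19.3) = 6361.6 J
Friction loss: W_f = μ_k mg d = 298.7 J
At 2: ½mv² + mgh₂ = mgh₁ − W_f
½mv² = 6361.6 − 298.7 − 1911.8 = 4151.2 J
v = √(2 × 4151.2/33.6) = 15.72 m/s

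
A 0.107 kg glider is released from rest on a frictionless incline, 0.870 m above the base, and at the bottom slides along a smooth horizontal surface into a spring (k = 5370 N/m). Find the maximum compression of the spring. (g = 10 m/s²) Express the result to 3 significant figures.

x = 0.0186 m

At max compression the glider is momentarily at rest: mgh = ½kx²
x = √(2mgh/k) = √(2 × 0.107 × 10 × 0.870 / 5370) = 0.01862 m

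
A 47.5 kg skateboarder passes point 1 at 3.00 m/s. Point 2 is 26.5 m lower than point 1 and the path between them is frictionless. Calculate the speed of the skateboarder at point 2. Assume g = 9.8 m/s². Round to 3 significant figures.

v = 23.0 m/s

Energy conservation between the two points: ½mv₀² + mgh = ½mv²
v² = v₀² + 2gh = (3.00)² + 2(9.8)(26.5) = 528.40
v = √528.40 = 22.99 m/s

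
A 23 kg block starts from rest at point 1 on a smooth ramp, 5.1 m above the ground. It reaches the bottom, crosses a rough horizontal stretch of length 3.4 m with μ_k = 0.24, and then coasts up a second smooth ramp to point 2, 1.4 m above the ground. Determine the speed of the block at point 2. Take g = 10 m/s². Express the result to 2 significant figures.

v = 7.6 m/s

Energy at 1: mgh₁ = (23)(10)(5.1) = 1173.0 J
Friction loss: W_f = μ_k mg d = 187.7 J
At 2: ½mv² + mgh₂ = mgh₁ − W_f
½mv² = 1173.0 − 187.7 − 322.00 = 663.32 J
v = √(2 × 663.32/23) = 7.595 m/s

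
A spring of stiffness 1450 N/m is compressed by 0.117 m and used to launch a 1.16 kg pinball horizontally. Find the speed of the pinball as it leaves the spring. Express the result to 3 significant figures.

v = 4.14 m/s

Conservation of energy: ½kx² = ½mv²
v = x√(k/m) = 0.117 × √(1450/1.16) = 4.137 m/s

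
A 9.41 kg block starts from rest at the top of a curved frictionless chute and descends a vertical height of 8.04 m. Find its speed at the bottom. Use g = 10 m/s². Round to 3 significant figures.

v = 12.7 m/s

Mechanical energy is conserved (no friction): mgh = ½mv²
The mass cancels from both sides.
v = √(2gh) = √(2 × 10 × 8.04) = √160.80 = 12.68 m/s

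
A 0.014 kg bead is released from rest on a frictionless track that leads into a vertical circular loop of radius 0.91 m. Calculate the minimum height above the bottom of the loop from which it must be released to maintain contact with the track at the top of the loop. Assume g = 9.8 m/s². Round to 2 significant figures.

h = 2.3 m

At the top, for minimum speed gravity alone supplies the centripetal force: mg = mv_top²/r ⇒ v_top² = gr = 8.918 m²/s²
Energy conservation from release height h to the top (height 2r): mgh = ½mv_top² + mg(2r)
h = v_top²/(2g) + 2r = r/2 + 2r = 5r/2 = 2.275 m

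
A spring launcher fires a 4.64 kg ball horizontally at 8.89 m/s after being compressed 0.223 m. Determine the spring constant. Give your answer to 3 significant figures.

Spring PE at full compression equals KE at release: ½kx² = ½mv²
k = mv²/x² = (4.64)(8.89)²/(0.223)² = 7374 N/m

k = 7370 N/m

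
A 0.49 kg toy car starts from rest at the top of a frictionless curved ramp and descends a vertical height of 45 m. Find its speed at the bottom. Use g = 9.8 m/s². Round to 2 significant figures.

By conservation of mechanical energy, mgh = ½mv²
v = √(2gh) = √(2 × 9.8 × 45) = √882.00 = 29.70 m/s

v = 30 m/s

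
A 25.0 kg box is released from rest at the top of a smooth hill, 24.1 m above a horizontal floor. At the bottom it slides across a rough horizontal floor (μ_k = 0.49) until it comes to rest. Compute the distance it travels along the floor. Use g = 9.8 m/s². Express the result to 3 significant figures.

d = 49.2 m

Applying the work–energy principle:
At rest all PE has been dissipated by friction: mgh = μ_k m g d
d = h/μ_k = 24.1/0.49 = 49.18 m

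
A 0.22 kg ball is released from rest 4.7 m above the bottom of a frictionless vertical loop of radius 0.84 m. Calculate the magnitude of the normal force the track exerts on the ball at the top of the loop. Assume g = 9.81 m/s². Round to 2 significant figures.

N = 13 N

Energy from release to top (height 2r): mgh = ½mv_top² + mg(2r)
v_top² = 2g(h − 2r) = 2(9.81)(4.7 − 1.680) = 59.252 m²/s²
At the top, both N and weight point toward the centre: N + mg = mv_top²/r
N = m(v_top²/r − g) = 0.22(59.252/0.84 − 9.81) = 13.36 N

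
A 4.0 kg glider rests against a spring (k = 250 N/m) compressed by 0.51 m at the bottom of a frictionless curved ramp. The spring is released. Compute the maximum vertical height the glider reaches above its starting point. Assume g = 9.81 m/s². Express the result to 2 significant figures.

At maximum height the glider is at rest, so ½kx² = mgh
h = kx²/(2mg) = (250)(0.51)²/(2 × 4.0 × 9.81) = 0.8286 m

h = 0.83 m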